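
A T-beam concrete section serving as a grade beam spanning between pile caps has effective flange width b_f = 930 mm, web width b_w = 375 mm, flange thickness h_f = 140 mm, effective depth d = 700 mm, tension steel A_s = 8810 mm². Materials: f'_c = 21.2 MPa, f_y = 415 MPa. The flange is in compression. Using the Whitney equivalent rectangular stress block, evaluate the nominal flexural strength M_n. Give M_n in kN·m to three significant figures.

Tension: T = A_s f_y = 8810 × 415 = 3656150 N.
Try a within the flange: a = T/(0.85 f'_c b_f) = 3656150/(0.85 × 21.2 × 930) = 218.17 mm.
a = 218.17 > h_f = 140 mm: the block extends into the web. Split into flange-overhang and web parts.
C_f = 0.85 f'_c (b_f − b_w) h_f = 0.85 × 21.2 × (930 − 375) × 140 = 1400154 N.
Remaining web compression depth: a_w = (T − C_f)/(0.85 f'_c b_w) = (3656150 − 1400154)/(0.85 × 21.2 × 375) = 333.85 mm.
M_n = C_f(d − h_f/2) + (T − C_f)(d − a_w/2) = 1400154 × (700 − 70) + 2255996 × (700 − 166.925) = 882.10 + 1202.62 = 2084.72 × 10⁶ N·mm.
M_n = 2084.72 kN·m.

M_n ≈ 2080 kN·m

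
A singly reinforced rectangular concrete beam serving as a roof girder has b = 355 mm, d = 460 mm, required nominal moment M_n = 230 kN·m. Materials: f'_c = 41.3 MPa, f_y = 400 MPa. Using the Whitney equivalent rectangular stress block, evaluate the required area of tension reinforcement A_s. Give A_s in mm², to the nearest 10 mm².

A_s ≈ 1310 mm²

With M_n = 0.85 f'_c a b (d − a/2), solve the quadratic for a:
a = d − √(d² − 2M_n/(0.85 f'_c b)) = 460 − √(460² − 2 × 230×10⁶/(0.85 × 41.3 × 355)) = 42.04 mm.
A_s = 0.85 f'_c a b / f_y = 0.85 × 41.3 × 42.04 × 355 / 400 = 1309.8 mm².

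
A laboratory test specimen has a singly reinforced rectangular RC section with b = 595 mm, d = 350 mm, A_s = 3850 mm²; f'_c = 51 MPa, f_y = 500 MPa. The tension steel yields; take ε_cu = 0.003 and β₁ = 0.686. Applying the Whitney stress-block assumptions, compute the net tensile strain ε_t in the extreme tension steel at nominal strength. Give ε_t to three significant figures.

a = A_s f_y/(0.85 f'_c b) = 74.63 mm.
β₁ = 0.686, so c = a/β₁ = 74.63/0.686 = 108.79 mm.
From the linear strain diagram with ε_cu = 0.003: ε_t = 0.003 (d − c)/c = 0.003 × (350 − 108.79)/108.79 = 0.00665.
Since ε_t ≥ 0.005, the section is tension-controlled.

ε_t ≈ 0.00665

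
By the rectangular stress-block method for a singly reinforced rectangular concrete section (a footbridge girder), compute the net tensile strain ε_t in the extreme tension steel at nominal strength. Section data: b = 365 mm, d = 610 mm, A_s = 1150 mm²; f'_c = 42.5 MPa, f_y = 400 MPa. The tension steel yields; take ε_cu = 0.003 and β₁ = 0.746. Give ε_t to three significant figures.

a = A_s f_y/(0.85 f'_c b) = 34.89 mm.
β₁ = 0.746, so c = a/β₁ = 34.89/0.746 = 46.77 mm.
From the linear strain diagram with ε_cu = 0.003: ε_t = 0.003 (d − c)/c = 0.003 × (610 − 46.77)/46.77 = 0.0361.
Since ε_t ≥ 0.005, the section is tension-controlled.

ε_t ≈ 0.0361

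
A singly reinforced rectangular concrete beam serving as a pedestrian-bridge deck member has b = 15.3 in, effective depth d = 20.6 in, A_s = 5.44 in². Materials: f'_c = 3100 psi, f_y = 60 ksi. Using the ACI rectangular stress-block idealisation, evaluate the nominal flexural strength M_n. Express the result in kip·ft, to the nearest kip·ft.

M_n ≈ 450 kip·ft

T = A_s f_y = 5.44 × 60 = 326.4 kips.
a = T/(0.85 f'_c b) = 326.4/(0.85 × 3.1 × 15.3) = 8.096 in.
M_n = T(d − a/2) = 326.4 × (20.6 − 4.048) = 5402.6 kip·in = 5402.6/12 = 450.22 kip·ft.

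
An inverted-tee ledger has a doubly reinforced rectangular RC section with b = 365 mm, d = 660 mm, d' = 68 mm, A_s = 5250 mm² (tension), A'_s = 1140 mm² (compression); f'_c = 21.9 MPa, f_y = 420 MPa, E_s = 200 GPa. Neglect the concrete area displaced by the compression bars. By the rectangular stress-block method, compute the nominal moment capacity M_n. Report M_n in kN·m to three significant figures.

Assume both tension and compression steel yield.
Net tension couple steel: A_s − A'_s = 4110 mm².
a = (A_s − A'_s) f_y / (0.85 f'_c b) = 1726200/(0.85 × 21.9 × 365) = 254.06 mm.
c = a/β₁ = 254.06/0.85 = 298.89 mm; ε'_s = 0.003(c − d')/c = 0.0023 ≥ f_y/E_s = 0.0021, so compression steel does yield.
M_n = (A_s − A'_s) f_y (d − a/2) + A'_s f_y (d − d') = [1726200 × (660 − 127.03) + 478800 × (660 − 68)] × 10⁻⁶ = 920.01 + 283.45 = 1203.46 kN·m.

M_n ≈ 1200 kN·m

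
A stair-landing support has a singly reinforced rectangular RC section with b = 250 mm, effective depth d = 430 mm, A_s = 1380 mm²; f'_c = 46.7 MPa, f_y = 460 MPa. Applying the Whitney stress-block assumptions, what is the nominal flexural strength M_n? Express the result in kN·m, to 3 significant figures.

M_n ≈ 253 kN·m

T = A_s f_y = 1380 × 460 = 634800 N = 634.8 kN.
From C = T: a = T/(0.85 f'_c b) = 634800/(0.85 × 46.7 × 250) = 63.97 mm.
M_n = T(d − a/2) = 634.8 kN × (430 − 31.985) mm = 252.66 kN·m.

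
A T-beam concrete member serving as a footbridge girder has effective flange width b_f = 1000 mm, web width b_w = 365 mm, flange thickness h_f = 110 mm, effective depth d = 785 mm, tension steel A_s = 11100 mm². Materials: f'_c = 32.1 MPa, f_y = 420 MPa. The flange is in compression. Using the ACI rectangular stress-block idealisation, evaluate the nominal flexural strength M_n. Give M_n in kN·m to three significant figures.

Tension: T = A_s f_y = 11100 × 420 = 4662000 N.
Try a within the flange: a = T/(0.85 f'_c b_f) = 4662000/(0.85 × 32.1 × 1000) = 170.86 mm.
a = 170.86 > h_f = 110 mm: the block extends into the web. Split into flange-overhang and web parts.
C_f = 0.85 f'_c (b_f − b_w) h_f = 0.85 × 32.1 × (1000 − 365) × 110 = 1905857 N.
Remaining web compression depth: a_w = (T − C_f)/(0.85 f'_c b_w) = (4662000 − 1905857)/(0.85 × 32.1 × 365) = 276.75 mm.
M_n = C_f(d − h_f/2) + (T − C_f)(d − a_w/2) = 1905857 × (785 − 55) + 2756143 × (785 − 138.375) = 1391.28 + 1782.19 = 3173.47 × 10⁶ N·mm.
M_n = 3173.47 kN·m.

M_n ≈ 3170 kN·m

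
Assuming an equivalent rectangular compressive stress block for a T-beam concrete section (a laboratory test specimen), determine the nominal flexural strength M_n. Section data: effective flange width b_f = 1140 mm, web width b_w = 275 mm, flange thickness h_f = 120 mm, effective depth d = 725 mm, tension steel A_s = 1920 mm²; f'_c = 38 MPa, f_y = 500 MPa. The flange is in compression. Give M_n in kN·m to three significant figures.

Tension: T = A_s f_y = 1920 × 500 = 960000 N.
Try a within the flange: a = T/(0.85 f'_c b_f) = 960000/(0.85 × 38 × 1140) = 26.07 mm.
Since a = 26.07 ≤ h_f = 120 mm, the stress block lies entirely in the flange; analyse as a rectangular beam of width b_f.
M_n = T(d − a/2) = 960000 × (725 − 13.035) = 683.49 × 10⁶ N·mm.
M_n = 683.49 kN·m.

M_n ≈ 683 kN·m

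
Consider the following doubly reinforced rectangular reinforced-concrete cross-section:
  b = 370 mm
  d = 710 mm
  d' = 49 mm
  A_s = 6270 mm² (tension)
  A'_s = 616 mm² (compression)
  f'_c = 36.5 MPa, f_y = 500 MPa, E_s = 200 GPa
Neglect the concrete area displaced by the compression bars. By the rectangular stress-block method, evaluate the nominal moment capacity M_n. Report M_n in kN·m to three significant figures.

Assume both tension and compression steel yield.
Net tension couple steel: A_s − A'_s = 5654 mm².
a = (A_s − A'_s) f_y / (0.85 f'_c b) = 2827000/(0.85 × 36.5 × 370) = 246.27 mm.
c = a/β₁ = 246.27/0.789 = 312.13 mm; ε'_s = 0.003(c − d')/c = 0.0025 ≥ f_y/E_s = 0.0025, so compression steel does yield.
M_n = (A_s − A'_s) f_y (d − a/2) + A'_s f_y (d − d') = [2827000 × (710 − 123.135) + 308000 × (710 − 49)] × 10⁻⁶ = 1659.07 + 203.59 = 1862.66 kN·m.

M_n ≈ 1860 kN·m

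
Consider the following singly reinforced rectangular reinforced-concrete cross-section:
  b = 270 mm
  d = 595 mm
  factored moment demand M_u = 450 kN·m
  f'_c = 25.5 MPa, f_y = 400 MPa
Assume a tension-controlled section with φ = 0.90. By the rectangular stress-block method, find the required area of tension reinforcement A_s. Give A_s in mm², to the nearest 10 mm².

M_n = M_u/φ = 450/0.90 = 500 kN·m.
With M_n = 0.85 f'_c a b (d − a/2), solve the quadratic for a:
a = d − √(d² − 2M_n/(0.85 f'_c b)) = 595 − √(595² − 2 × 500×10⁶/(0.85 × 25.5 × 270)) = 167.04 mm.
A_s = 0.85 f'_c a b / f_y = 0.85 × 25.5 × 167.04 × 270 / 400 = 2443.9 mm².

A_s ≈ 2440 mm²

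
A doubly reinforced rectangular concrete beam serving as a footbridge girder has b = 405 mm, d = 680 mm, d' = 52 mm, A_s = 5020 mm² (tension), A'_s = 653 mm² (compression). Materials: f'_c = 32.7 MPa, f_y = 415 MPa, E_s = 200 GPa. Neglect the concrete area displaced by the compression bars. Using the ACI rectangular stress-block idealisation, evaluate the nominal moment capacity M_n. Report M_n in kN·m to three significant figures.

Assume both tension and compression steel yield.
Net tension couple steel: A_s − A'_s = 4367 mm².
a = (A_s − A'_s) f_y / (0.85 f'_c b) = 1812305/(0.85 × 32.7 × 405) = 160.99 mm.
c = a/β₁ = 160.99/0.816 = 197.29 mm; ε'_s = 0.003(c − d')/c = 0.0022 ≥ f_y/E_s = 0.0021, so compression steel does yield.
M_n = (A_s − A'_s) f_y (d − a/2) + A'_s f_y (d − d') = [1812305 × (680 − 80.495) + 270995 × (680 − 52)] × 10⁻⁶ = 1086.49 + 170.18 = 1256.67 kN·m.

M_n ≈ 1260 kN·m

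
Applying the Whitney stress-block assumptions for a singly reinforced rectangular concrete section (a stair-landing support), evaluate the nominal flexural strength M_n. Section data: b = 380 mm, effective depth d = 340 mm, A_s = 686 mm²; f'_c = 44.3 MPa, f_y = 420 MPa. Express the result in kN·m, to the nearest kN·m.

M_n ≈ 95 kN·m

T = A_s f_y = 686 × 420 = 288120 N = 288.12 kN.
From C = T: a = T/(0.85 f'_c b) = 288120/(0.85 × 44.3 × 380) = 20.14 mm.
M_n = T(d − a/2) = 288.12 kN × (340 − 10.07) mm = 95.06 kN·m.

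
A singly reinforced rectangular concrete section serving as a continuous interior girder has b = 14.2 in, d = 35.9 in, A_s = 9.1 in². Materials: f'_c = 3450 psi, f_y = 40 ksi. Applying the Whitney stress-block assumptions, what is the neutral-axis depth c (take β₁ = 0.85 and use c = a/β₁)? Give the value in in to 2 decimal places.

c ≈ 10.28 in

T = A_s f_y = 9.1 × 40 = 364 kips.
a = T/(0.85 f'_c b) = 364/(0.85 × 3.45 × 14.2) = 8.7413 in.
With β₁ = 0.85, c = a/β₁ = 8.7413/0.85 = 10.28 in.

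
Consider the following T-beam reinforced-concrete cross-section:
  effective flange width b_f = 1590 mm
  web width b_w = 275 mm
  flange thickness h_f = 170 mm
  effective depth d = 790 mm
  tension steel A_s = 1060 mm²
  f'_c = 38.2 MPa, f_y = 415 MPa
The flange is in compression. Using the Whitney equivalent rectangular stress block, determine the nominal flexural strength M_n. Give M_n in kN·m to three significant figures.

M_n ≈ 346 kN·m

Tension: T = A_s f_y = 1060 × 415 = 439900 N.
Try a within the flange: a = T/(0.85 f'_c b_f) = 439900/(0.85 × 38.2 × 1590) = 8.52 mm.
Since a = 8.52 ≤ h_f = 170 mm, the stress block lies entirely in the flange; analyse as a rectangular beam of width b_f.
M_n = T(d − a/2) = 439900 × (790 − 4.26) = 345.65 × 10⁶ N·mm.
M_n = 345.65 kN·m.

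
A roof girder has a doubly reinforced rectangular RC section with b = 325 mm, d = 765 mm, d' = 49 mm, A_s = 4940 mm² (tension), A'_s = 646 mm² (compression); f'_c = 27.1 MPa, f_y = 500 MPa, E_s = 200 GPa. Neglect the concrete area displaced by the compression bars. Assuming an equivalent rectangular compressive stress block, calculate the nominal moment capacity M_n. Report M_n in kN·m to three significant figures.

M_n ≈ 1570 kN·m

Assume both tension and compression steel yield.
Net tension couple steel: A_s − A'_s = 4294 mm².
a = (A_s − A'_s) f_y / (0.85 f'_c b) = 2147000/(0.85 × 27.1 × 325) = 286.79 mm.
c = a/β₁ = 286.79/0.85 = 337.40 mm; ε'_s = 0.003(c − d')/c = 0.0026 ≥ f_y/E_s = 0.0025, so compression steel does yield.
M_n = (A_s − A'_s) f_y (d − a/2) + A'_s f_y (d − d') = [2147000 × (765 − 143.395) + 323000 × (765 − 49)] × 10⁻⁶ = 1334.59 + 231.27 = 1565.86 kN·m.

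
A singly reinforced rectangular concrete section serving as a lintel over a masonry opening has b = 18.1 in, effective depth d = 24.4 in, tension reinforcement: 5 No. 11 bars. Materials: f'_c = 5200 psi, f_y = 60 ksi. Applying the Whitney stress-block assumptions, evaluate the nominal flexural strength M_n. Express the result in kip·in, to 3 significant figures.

M_n ≈ 10100 kip·in

A_s = 5 × 1.56 = 7.8 in².
T = A_s f_y = 7.8 × 60 = 468 kips.
a = T/(0.85 f'_c b) = 468/(0.85 × 5.2 × 18.1) = 5.850 in.
M_n = T(d − a/2) = 468 × (24.4 − 2.925) = 10050.3 kip·in.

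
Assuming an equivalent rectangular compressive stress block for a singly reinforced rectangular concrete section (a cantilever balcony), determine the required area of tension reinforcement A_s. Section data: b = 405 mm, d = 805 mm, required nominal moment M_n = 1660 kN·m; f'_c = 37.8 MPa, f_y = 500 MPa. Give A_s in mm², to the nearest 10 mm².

With M_n = 0.85 f'_c a b (d − a/2), solve the quadratic for a:
a = d − √(d² − 2M_n/(0.85 f'_c b)) = 805 − √(805² − 2 × 1660×10⁶/(0.85 × 37.8 × 405)) = 178.19 mm.
A_s = 0.85 f'_c a b / f_y = 0.85 × 37.8 × 178.19 × 405 / 500 = 4637.4 mm².

A_s ≈ 4640 mm²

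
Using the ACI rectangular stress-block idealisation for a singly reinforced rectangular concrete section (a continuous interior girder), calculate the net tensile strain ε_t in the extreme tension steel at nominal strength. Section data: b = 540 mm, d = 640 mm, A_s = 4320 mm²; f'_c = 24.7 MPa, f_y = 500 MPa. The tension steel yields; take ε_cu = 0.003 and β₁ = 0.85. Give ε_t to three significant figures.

ε_t ≈ 0.00557

a = A_s f_y/(0.85 f'_c b) = 190.52 mm.
β₁ = 0.85, so c = a/β₁ = 190.52/0.85 = 224.14 mm.
From the linear strain diagram with ε_cu = 0.003: ε_t = 0.003 (d − c)/c = 0.003 × (640 − 224.14)/224.14 = 0.00557.
Since ε_t ≥ 0.005, the section is tension-controlled.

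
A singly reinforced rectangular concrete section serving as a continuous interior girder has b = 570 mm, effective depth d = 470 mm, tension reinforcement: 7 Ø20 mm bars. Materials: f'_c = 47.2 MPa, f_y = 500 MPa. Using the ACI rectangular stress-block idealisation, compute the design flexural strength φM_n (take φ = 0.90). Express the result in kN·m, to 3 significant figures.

φM_n ≈ 441 kN·m

A_s = 7 × 314 = 2198 mm².
T = A_s f_y = 2198 × 500 = 1099000 N = 1099 kN.
From C = T: a = T/(0.85 f'_c b) = 1099000/(0.85 × 47.2 × 570) = 48.06 mm.
M_n = T(d − a/2) = 1099 kN × (470 − 24.03) mm = 490.12 kN·m.
φM_n = 0.90 × 490.12 = 441.11 kN·m.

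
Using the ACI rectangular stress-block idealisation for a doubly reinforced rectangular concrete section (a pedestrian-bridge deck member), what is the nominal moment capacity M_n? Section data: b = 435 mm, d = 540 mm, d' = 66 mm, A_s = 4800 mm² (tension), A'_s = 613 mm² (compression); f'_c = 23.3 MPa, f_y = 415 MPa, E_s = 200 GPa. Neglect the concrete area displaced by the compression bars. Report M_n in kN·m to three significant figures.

Assume both tension and compression steel yield.
Net tension couple steel: A_s − A'_s = 4187 mm².
a = (A_s − A'_s) f_y / (0.85 f'_c b) = 1737605/(0.85 × 23.3 × 435) = 201.69 mm.
c = a/β₁ = 201.69/0.85 = 237.28 mm; ε'_s = 0.003(c − d')/c = 0.0022 ≥ f_y/E_s = 0.0021, so compression steel does yield.
M_n = (A_s − A'_s) f_y (d − a/2) + A'_s f_y (d − d') = [1737605 × (540 − 100.845) + 254395 × (540 − 66)] × 10⁻⁶ = 763.08 + 120.58 = 883.66 kN·m.

M_n ≈ 884 kN·m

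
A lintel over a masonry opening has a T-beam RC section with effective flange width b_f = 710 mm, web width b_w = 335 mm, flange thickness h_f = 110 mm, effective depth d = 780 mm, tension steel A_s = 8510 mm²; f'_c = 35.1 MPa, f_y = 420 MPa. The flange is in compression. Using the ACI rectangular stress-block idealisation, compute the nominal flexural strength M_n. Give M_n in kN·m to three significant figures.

Tension: T = A_s f_y = 8510 × 420 = 3574200 N.
Try a within the flange: a = T/(0.85 f'_c b_f) = 3574200/(0.85 × 35.1 × 710) = 168.73 mm.
a = 168.73 > h_f = 110 mm: the block extends into the web. Split into flange-overhang and web parts.
C_f = 0.85 f'_c (b_f − b_w) h_f = 0.85 × 35.1 × (710 − 335) × 110 = 1230694 N.
Remaining web compression depth: a_w = (T − C_f)/(0.85 f'_c b_w) = (3574200 − 1230694)/(0.85 × 35.1 × 335) = 234.47 mm.
M_n = C_f(d − h_f/2) + (T − C_f)(d − a_w/2) = 1230694 × (780 − 55) + 2343506 × (780 − 117.235) = 892.25 + 1553.19 = 2445.44 × 10⁶ N·mm.
M_n = 2445.44 kN·m.

M_n ≈ 2450 kN·m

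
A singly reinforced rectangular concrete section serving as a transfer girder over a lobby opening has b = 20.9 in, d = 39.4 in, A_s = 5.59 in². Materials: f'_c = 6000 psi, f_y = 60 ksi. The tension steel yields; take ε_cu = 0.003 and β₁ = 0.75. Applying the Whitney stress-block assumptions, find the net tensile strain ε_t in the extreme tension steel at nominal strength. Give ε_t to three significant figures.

a = A_s f_y/(0.85 f'_c b) = 3.147 in.
β₁ = 0.75, so c = a/β₁ = 3.147/0.75 = 4.196 in.
From the linear strain diagram with ε_cu = 0.003: ε_t = 0.003 (d − c)/c = 0.003 × (39.4 − 4.196)/4.196 = 0.0252.
Since ε_t ≥ 0.005, the section is tension-controlled.

ε_t ≈ 0.0252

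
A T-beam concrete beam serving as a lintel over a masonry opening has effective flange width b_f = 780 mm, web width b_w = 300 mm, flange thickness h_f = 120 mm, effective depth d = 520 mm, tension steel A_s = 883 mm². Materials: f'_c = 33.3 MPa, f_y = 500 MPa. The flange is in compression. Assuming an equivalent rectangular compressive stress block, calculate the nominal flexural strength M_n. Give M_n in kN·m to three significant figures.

Tension: T = A_s f_y = 883 × 500 = 441500 N.
Try a within the flange: a = T/(0.85 f'_c b_f) = 441500/(0.85 × 33.3 × 780) = 20.00 mm.
Since a = 20.00 ≤ h_f = 120 mm, the stress block lies entirely in the flange; analyse as a rectangular beam of width b_f.
M_n = T(d − a/2) = 441500 × (520 − 10) = 225.17 × 10⁶ N·mm.
M_n = 225.17 kN·m.

M_n ≈ 225 kN·m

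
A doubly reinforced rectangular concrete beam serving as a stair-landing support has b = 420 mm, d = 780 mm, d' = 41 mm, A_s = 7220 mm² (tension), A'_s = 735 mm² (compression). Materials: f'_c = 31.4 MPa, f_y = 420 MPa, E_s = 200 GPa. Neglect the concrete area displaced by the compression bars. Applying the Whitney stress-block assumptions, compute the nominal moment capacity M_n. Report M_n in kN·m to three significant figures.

M_n ≈ 2020 kN·m

Assume both tension and compression steel yield.
Net tension couple steel: A_s − A'_s = 6485 mm².
a = (A_s − A'_s) f_y / (0.85 f'_c b) = 2723700/(0.85 × 31.4 × 420) = 242.97 mm.
c = a/β₁ = 242.97/0.826 = 294.15 mm; ε'_s = 0.003(c − d')/c = 0.0026 ≥ f_y/E_s = 0.0021, so compression steel does yield.
M_n = (A_s − A'_s) f_y (d − a/2) + A'_s f_y (d − d') = [2723700 × (780 − 121.485) + 308700 × (780 − 41)] × 10⁻⁶ = 1793.60 + 228.13 = 2021.73 kN·m.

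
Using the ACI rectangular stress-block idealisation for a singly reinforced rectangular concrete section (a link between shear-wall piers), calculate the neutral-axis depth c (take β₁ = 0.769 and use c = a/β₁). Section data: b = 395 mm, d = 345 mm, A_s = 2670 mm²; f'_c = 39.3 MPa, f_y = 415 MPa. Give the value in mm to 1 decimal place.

c ≈ 109.2 mm

T = A_s f_y = 2670 × 415 = 1108050 N = 1108.05 kN.
Setting C = 0.85 f'_c a b equal to T: a = 1108050/(0.85 × 39.3 × 395) = 83.975 mm.
With β₁ = 0.769, c = a/β₁ = 83.975/0.769 = 109.2 mm.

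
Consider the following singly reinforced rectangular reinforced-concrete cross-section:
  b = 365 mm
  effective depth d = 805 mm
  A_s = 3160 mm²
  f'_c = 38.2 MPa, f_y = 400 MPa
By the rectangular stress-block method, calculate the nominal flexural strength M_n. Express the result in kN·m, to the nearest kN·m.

T = A_s f_y = 3160 × 400 = 1264000 N = 1264 kN.
From C = T: a = T/(0.85 f'_c b) = 1264000/(0.85 × 38.2 × 365) = 106.65 mm.
M_n = T(d − a/2) = 1264 kN × (805 − 53.325) mm = 950.12 kN·m.

M_n ≈ 950 kN·m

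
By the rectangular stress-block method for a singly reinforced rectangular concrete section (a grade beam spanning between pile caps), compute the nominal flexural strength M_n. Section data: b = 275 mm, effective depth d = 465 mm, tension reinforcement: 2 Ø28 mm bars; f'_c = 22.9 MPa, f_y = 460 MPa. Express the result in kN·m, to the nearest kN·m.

A_s = 2 × 616 = 1232 mm².
T = A_s f_y = 1232 × 460 = 566720 N = 566.72 kN.
From C = T: a = T/(0.85 f'_c b) = 566720/(0.85 × 22.9 × 275) = 105.87 mm.
M_n = T(d − a/2) = 566.72 kN × (465 − 52.935) mm = 233.53 kN·m.

M_n ≈ 234 kN·m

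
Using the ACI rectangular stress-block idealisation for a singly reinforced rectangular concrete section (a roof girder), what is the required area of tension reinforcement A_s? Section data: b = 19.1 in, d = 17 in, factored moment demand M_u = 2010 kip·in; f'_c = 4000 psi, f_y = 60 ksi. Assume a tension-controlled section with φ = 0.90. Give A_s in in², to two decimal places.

M_n = M_u/φ = 2010/0.90 = 2233.33 kip·in.
From M_n = 0.85 f'_c a b (d − a/2):
a = d − √(d² − 2M_n/(0.85 f'_c b)) = 17 − √(17² − 2 × 2233.33/(0.85 × 4 × 19.1)) = 2.160 in.
A_s = 0.85 f'_c a b / f_y = 0.85 × 4 × 2.160 × 19.1 / 60 = 2.338 in².

A_s ≈ 2.34 in²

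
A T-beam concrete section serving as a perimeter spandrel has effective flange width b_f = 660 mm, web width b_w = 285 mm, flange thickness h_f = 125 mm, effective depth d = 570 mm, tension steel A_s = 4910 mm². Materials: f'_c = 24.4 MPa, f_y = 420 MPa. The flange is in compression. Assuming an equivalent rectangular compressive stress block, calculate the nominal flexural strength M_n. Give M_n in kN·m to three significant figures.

M_n ≈ 1010 kN·m

Tension: T = A_s f_y = 4910 × 420 = 2062200 N.
Try a within the flange: a = T/(0.85 f'_c b_f) = 2062200/(0.85 × 24.4 × 660) = 150.65 mm.
a = 150.65 > h_f = 125 mm: the block extends into the web. Split into flange-overhang and web parts.
C_f = 0.85 f'_c (b_f − b_w) h_f = 0.85 × 24.4 × (660 − 285) × 125 = 972188 N.
Remaining web compression depth: a_w = (T − C_f)/(0.85 f'_c b_w) = (2062200 − 972188)/(0.85 × 24.4 × 285) = 184.41 mm.
M_n = C_f(d − h_f/2) + (T − C_f)(d − a_w/2) = 972188 × (570 − 62.5) + 1090012 × (570 − 92.205) = 493.39 + 520.80 = 1014.19 × 10⁶ N·mm.
M_n = 1014.19 kN·m.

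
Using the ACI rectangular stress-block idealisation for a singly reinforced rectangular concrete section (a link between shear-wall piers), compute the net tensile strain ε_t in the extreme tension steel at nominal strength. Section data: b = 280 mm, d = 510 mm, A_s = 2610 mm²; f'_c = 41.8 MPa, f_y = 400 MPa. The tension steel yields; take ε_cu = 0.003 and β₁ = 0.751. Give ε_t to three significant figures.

ε_t ≈ 0.00795

a = A_s f_y/(0.85 f'_c b) = 104.94 mm.
β₁ = 0.751, so c = a/β₁ = 104.94/0.751 = 139.73 mm.
From the linear strain diagram with ε_cu = 0.003: ε_t = 0.003 (d − c)/c = 0.003 × (510 − 139.73)/139.73 = 0.00795.
Since ε_t ≥ 0.005, the section is tension-controlled.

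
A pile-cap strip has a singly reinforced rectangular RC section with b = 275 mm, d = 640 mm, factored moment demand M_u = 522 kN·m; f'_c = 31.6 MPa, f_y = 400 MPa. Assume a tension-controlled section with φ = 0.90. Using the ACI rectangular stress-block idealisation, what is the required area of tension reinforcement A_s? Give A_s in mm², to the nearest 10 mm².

M_n = M_u/φ = 522/0.90 = 580 kN·m.
With M_n = 0.85 f'_c a b (d − a/2), solve the quadratic for a:
a = d − √(d² − 2M_n/(0.85 f'_c b)) = 640 − √(640² − 2 × 580×10⁶/(0.85 × 31.6 × 275)) = 137.45 mm.
A_s = 0.85 f'_c a b / f_y = 0.85 × 31.6 × 137.45 × 275 / 400 = 2538.2 mm².

A_s ≈ 2540 mm²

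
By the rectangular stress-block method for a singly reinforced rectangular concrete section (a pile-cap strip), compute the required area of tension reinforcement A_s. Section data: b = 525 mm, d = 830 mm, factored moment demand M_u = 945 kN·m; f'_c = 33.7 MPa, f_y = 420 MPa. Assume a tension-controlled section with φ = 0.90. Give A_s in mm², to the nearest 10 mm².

A_s ≈ 3180 mm²

M_n = M_u/φ = 945/0.90 = 1050 kN·m.
With M_n = 0.85 f'_c a b (d − a/2), solve the quadratic for a:
a = d − √(d² − 2M_n/(0.85 f'_c b)) = 830 − √(830² − 2 × 1050×10⁶/(0.85 × 33.7 × 525)) = 88.88 mm.
A_s = 0.85 f'_c a b / f_y = 0.85 × 33.7 × 88.88 × 525 / 420 = 3182.5 mm².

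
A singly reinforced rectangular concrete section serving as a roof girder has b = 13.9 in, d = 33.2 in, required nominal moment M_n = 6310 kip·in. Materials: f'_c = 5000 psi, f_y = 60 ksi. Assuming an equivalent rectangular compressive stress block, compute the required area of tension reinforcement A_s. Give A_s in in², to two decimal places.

From M_n = 0.85 f'_c a b (d − a/2):
a = d − √(d² − 2M_n/(0.85 f'_c b)) = 33.2 − √(33.2² − 2 × 6310/(0.85 × 5 × 13.9)) = 3.390 in.
A_s = 0.85 f'_c a b / f_y = 0.85 × 5 × 3.390 × 13.9 / 60 = 3.338 in².

A_s ≈ 3.34 in²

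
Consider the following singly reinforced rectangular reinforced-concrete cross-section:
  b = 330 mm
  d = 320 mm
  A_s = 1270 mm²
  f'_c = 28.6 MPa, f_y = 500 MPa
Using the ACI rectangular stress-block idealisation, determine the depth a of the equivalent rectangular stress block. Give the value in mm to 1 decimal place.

a ≈ 79.2 mm

T = A_s f_y = 1270 × 500 = 635000 N = 635 kN.
Setting C = 0.85 f'_c a b equal to T: a = 635000/(0.85 × 28.6 × 330) = 79.2 mm.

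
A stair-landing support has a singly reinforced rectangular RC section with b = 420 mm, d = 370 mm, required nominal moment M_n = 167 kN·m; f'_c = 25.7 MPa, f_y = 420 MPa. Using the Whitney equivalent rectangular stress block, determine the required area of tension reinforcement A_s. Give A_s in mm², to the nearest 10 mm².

A_s ≈ 1160 mm²

With M_n = 0.85 f'_c a b (d − a/2), solve the quadratic for a:
a = d − √(d² − 2M_n/(0.85 f'_c b)) = 370 − √(370² − 2 × 167×10⁶/(0.85 × 25.7 × 420)) = 52.99 mm.
A_s = 0.85 f'_c a b / f_y = 0.85 × 25.7 × 52.99 × 420 / 420 = 1157.6 mm².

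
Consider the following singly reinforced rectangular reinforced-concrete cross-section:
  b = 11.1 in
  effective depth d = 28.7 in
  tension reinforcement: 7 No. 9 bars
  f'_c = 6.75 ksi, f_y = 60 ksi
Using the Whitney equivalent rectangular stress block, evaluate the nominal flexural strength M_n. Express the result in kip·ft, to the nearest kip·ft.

M_n ≈ 889 kip·ft

A_s = 7 × 1 = 7 in².
T = A_s f_y = 7 × 60 = 420 kips.
a = T/(0.85 f'_c b) = 420/(0.85 × 6.75 × 11.1) = 6.595 in.
M_n = T(d − a/2) = 420 × (28.7 − 3.2975) = 10669.1 kip·in = 10669.1/12 = 889.09 kip·ft.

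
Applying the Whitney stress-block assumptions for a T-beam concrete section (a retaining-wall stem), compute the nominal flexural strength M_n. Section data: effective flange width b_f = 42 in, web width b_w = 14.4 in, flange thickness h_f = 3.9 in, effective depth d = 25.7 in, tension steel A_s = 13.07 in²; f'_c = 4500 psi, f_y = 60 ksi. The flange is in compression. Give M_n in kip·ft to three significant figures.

M_n ≈ 1510 kip·ft

Tension: T = A_s f_y = 13.07 × 60 = 784.2 kips.
Try a within the flange: a = T/(0.85 f'_c b_f) = 784.2/(0.85 × 4.5 × 42) = 4.881 in.
a = 4.881 > h_f = 3.9 in: the block extends into the web. Split into flange-overhang and web parts.
C_f = 0.85 f'_c (b_f − b_w) h_f = 0.85 × 4.5 × (42 − 14.4) × 3.9 = 411.7 kips.
Remaining web compression depth: a_w = (T − C_f)/(0.85 f'_c b_w) = (784.2 − 411.7)/(0.85 × 4.5 × 14.4) = 6.763 in.
M_n = C_f(d − h_f/2) + (T − C_f)(d − a_w/2) = 411.7 × (25.7 − 1.95) + 372.5 × (25.7 − 3.3815) = 9777.9 + 8313.6 = 18091.5 kip·in.
M_n = 18091.5/12 = 1507.63 kip·ft.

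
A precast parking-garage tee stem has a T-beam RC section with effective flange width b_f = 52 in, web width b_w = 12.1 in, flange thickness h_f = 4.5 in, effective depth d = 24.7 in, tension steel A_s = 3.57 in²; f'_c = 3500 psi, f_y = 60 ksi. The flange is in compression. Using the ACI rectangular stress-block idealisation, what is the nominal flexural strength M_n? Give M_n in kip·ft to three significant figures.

Tension: T = A_s f_y = 3.57 × 60 = 214.2 kips.
Try a within the flange: a = T/(0.85 f'_c b_f) = 214.2/(0.85 × 3.5 × 52) = 1.385 in.
Since a = 1.385 ≤ h_f = 4.5 in, the stress block lies entirely in the flange; analyse as a rectangular beam of width b_f.
M_n = T(d − a/2) = 214.2 × (24.7 − 0.6925) = 5142.4 kip·in.
M_n = 5142.4/12 = 428.53 kip·ft.

M_n ≈ 429 kip·ft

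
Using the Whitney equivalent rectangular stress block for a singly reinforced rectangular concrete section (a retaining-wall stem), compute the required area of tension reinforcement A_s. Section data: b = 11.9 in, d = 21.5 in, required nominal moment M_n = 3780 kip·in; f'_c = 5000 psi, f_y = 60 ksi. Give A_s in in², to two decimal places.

From M_n = 0.85 f'_c a b (d − a/2):
a = d − √(d² − 2M_n/(0.85 f'_c b)) = 21.5 − √(21.5² − 2 × 3780/(0.85 × 5 × 11.9)) = 3.815 in.
A_s = 0.85 f'_c a b / f_y = 0.85 × 5 × 3.815 × 11.9 / 60 = 3.216 in².

A_s ≈ 3.22 in²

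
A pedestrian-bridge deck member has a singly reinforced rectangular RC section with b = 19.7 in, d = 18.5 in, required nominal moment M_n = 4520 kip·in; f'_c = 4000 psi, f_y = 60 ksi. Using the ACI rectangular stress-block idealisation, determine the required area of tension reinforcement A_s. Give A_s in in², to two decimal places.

A_s ≈ 4.58 in²

From M_n = 0.85 f'_c a b (d − a/2):
a = d − √(d² − 2M_n/(0.85 f'_c b)) = 18.5 − √(18.5² − 2 × 4520/(0.85 × 4 × 19.7)) = 4.103 in.
A_s = 0.85 f'_c a b / f_y = 0.85 × 4 × 4.103 × 19.7 / 60 = 4.580 in².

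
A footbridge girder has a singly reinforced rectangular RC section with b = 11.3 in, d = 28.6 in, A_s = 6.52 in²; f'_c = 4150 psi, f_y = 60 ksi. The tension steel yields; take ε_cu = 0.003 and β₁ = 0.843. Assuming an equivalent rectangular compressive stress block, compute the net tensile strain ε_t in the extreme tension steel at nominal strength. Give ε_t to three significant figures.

a = A_s f_y/(0.85 f'_c b) = 9.814 in.
β₁ = 0.843, so c = a/β₁ = 9.814/0.843 = 11.642 in.
From the linear strain diagram with ε_cu = 0.003: ε_t = 0.003 (d − c)/c = 0.003 × (28.6 − 11.642)/11.642 = 0.00437.
ε_t is between 0.004 and 0.005 — transition zone.

ε_t ≈ 0.00437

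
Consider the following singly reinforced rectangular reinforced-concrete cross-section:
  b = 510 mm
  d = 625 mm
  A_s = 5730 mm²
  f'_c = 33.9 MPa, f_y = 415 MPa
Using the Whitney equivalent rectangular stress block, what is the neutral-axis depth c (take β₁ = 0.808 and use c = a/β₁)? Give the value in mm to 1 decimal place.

T = A_s f_y = 5730 × 415 = 2377950 N = 2377.95 kN.
Setting C = 0.85 f'_c a b equal to T: a = 2377950/(0.85 × 33.9 × 510) = 161.813 mm.
With β₁ = 0.808, c = a/β₁ = 161.813/0.808 = 200.3 mm.

c ≈ 200.3 mm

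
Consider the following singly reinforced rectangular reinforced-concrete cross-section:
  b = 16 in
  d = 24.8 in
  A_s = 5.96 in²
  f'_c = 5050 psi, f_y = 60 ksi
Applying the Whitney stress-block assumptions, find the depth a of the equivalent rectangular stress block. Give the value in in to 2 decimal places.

T = A_s f_y = 5.96 × 60 = 357.6 kips.
a = T/(0.85 f'_c b) = 357.6/(0.85 × 5.05 × 16) = 5.21 in.

a ≈ 5.21 in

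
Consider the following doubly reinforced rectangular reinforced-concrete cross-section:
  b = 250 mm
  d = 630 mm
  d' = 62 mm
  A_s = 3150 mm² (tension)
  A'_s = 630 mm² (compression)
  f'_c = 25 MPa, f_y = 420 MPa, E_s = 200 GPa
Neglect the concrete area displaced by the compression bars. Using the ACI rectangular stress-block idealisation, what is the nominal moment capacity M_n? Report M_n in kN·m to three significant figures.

M_n ≈ 712 kN·m

Assume both tension and compression steel yield.
Net tension couple steel: A_s − A'_s = 2520 mm².
a = (A_s − A'_s) f_y / (0.85 f'_c b) = 1058400/(0.85 × 25 × 250) = 199.23 mm.
c = a/β₁ = 199.23/0.85 = 234.39 mm; ε'_s = 0.003(c − d')/c = 0.0022 ≥ f_y/E_s = 0.0021, so compression steel does yield.
M_n = (A_s − A'_s) f_y (d − a/2) + A'_s f_y (d − d') = [1058400 × (630 − 99.615) + 264600 × (630 − 62)] × 10⁻⁶ = 561.36 + 150.29 = 711.65 kN·m.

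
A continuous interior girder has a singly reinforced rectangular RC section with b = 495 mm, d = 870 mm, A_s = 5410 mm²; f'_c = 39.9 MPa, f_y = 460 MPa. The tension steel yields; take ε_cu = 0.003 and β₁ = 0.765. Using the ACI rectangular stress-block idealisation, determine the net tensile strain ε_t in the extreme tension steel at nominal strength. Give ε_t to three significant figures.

ε_t ≈ 0.0105

a = A_s f_y/(0.85 f'_c b) = 148.24 mm.
β₁ = 0.765, so c = a/β₁ = 148.24/0.765 = 193.78 mm.
From the linear strain diagram with ε_cu = 0.003: ε_t = 0.003 (d − c)/c = 0.003 × (870 − 193.78)/193.78 = 0.0105.
Since ε_t ≥ 0.005, the section is tension-controlled.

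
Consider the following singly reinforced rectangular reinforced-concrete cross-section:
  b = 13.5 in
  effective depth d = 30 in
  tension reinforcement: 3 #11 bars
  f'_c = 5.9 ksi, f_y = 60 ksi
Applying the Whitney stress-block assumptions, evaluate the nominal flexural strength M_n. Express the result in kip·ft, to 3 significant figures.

A_s = 3 × 1.56 = 4.68 in².
T = A_s f_y = 4.68 × 60 = 280.8 kips.
a = T/(0.85 f'_c b) = 280.8/(0.85 × 5.9 × 13.5) = 4.148 in.
M_n = T(d − a/2) = 280.8 × (30 − 2.074) = 7841.6 kip·in = 7841.6/12 = 653.47 kip·ft.

M_n ≈ 653 kip·ft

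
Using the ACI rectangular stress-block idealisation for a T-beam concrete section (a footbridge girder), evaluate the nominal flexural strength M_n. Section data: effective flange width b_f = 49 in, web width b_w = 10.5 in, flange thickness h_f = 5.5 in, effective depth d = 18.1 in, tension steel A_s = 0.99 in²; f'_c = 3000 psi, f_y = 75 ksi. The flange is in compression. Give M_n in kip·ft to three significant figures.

Tension: T = A_s f_y = 0.99 × 75 = 74.25 kips.
Try a within the flange: a = T/(0.85 f'_c b_f) = 74.25/(0.85 × 3 × 49) = 0.594 in.
Since a = 0.594 ≤ h_f = 5.5 in, the stress block lies entirely in the flange; analyse as a rectangular beam of width b_f.
M_n = T(d − a/2) = 74.25 × (18.1 − 0.297) = 1321.9 kip·in.
M_n = 1321.9/12 = 110.16 kip·ft.

M_n ≈ 110 kip·ft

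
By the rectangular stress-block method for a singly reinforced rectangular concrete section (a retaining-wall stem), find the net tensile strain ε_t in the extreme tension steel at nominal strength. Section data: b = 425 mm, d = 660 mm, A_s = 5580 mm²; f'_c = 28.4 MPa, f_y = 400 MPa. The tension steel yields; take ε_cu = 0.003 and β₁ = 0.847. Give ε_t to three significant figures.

a = A_s f_y/(0.85 f'_c b) = 217.55 mm.
β₁ = 0.847, so c = a/β₁ = 217.55/0.847 = 256.85 mm.
From the linear strain diagram with ε_cu = 0.003: ε_t = 0.003 (d − c)/c = 0.003 × (660 − 256.85)/256.85 = 0.00471.
ε_t is between 0.004 and 0.005 — transition zone.

ε_t ≈ 0.00471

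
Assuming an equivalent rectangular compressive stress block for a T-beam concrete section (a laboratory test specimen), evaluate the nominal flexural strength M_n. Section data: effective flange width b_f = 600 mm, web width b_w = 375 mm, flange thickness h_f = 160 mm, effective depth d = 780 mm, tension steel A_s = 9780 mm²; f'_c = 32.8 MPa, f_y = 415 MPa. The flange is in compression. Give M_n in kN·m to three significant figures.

Tension: T = A_s f_y = 9780 × 415 = 4058700 N.
Try a within the flange: a = T/(0.85 f'_c b_f) = 4058700/(0.85 × 32.8 × 600) = 242.63 mm.
a = 242.63 > h_f = 160 mm: the block extends into the web. Split into flange-overhang and web parts.
C_f = 0.85 f'_c (b_f − b_w) h_f = 0.85 × 32.8 × (600 − 375) × 160 = 1003680 N.
Remaining web compression depth: a_w = (T − C_f)/(0.85 f'_c b_w) = (4058700 − 1003680)/(0.85 × 32.8 × 375) = 292.21 mm.
M_n = C_f(d − h_f/2) + (T − C_f)(d − a_w/2) = 1003680 × (780 − 80) + 3055020 × (780 − 146.105) = 702.58 + 1936.56 = 2639.14 × 10⁶ N·mm.
M_n = 2639.14 kN·m.

M_n ≈ 2640 kN·m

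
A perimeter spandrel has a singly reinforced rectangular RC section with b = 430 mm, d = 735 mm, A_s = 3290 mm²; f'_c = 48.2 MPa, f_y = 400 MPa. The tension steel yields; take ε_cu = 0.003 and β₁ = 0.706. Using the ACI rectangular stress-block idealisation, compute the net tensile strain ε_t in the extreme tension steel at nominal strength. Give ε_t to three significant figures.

a = A_s f_y/(0.85 f'_c b) = 74.70 mm.
β₁ = 0.706, so c = a/β₁ = 74.70/0.706 = 105.81 mm.
From the linear strain diagram with ε_cu = 0.003: ε_t = 0.003 (d − c)/c = 0.003 × (735 − 105.81)/105.81 = 0.0178.
Since ε_t ≥ 0.005, the section is tension-controlled.

ε_t ≈ 0.0178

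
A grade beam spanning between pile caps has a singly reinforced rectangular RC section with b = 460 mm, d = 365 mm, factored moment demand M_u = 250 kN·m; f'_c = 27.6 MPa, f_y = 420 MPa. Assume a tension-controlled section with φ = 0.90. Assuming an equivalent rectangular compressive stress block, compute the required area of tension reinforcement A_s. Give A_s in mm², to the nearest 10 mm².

A_s ≈ 2030 mm²

M_n = M_u/φ = 250/0.90 = 277.778 kN·m.
With M_n = 0.85 f'_c a b (d − a/2), solve the quadratic for a:
a = d − √(d² − 2M_n/(0.85 f'_c b)) = 365 − √(365² − 2 × 277.778×10⁶/(0.85 × 27.6 × 460)) = 79.09 mm.
A_s = 0.85 f'_c a b / f_y = 0.85 × 27.6 × 79.09 × 460 / 420 = 2032.2 mm².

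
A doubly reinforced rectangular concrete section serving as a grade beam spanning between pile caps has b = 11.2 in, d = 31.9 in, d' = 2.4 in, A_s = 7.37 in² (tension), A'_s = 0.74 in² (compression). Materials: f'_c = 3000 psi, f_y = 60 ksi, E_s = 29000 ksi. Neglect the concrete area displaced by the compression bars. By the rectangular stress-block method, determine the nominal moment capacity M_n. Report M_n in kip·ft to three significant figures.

M_n ≈ 936 kip·ft

Assume both steels yield.
a = (A_s − A'_s) f_y/(0.85 f'_c b) = (7.37 − 0.74) × 60/(0.85 × 3 × 11.2) = 13.929 in.
c = a/β₁ = 13.929/0.85 = 16.387 in; ε'_s = 0.003(c − d')/c = 0.0026 ≥ ε_y = 0.0021, so the compression steel yields.
M_n = (A_s − A'_s) f_y (d − a/2) + A'_s f_y (d − d') = 397.8 × (31.9 − 6.9645) + 44.4 × (31.9 − 2.4) = 9919.3 + 1309.8 = 11229.1 kip·in = 11229.1/12 = 935.76 kip·ft.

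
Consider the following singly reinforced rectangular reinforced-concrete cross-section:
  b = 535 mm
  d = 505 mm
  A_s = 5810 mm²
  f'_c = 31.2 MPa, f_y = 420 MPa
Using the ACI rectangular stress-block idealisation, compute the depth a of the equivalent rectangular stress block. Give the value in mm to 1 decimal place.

T = A_s f_y = 5810 × 420 = 2440200 N = 2440.2 kN.
Setting C = 0.85 f'_c a b equal to T: a = 2440200/(0.85 × 31.2 × 535) = 172.0 mm.

a ≈ 172.0 mm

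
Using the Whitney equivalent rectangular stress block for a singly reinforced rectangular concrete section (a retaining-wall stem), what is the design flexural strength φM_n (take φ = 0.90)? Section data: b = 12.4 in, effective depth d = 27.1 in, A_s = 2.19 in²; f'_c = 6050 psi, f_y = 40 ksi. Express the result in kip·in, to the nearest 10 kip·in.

T = A_s f_y = 2.19 × 40 = 87.6 kips.
a = T/(0.85 f'_c b) = 87.6/(0.85 × 6.05 × 12.4) = 1.374 in.
M_n = T(d − a/2) = 87.6 × (27.1 − 0.687) = 2313.8 kip·in.
φM_n = 0.90 × 2313.8 = 2082.4 kip·in.

φM_n ≈ 2080 kip·in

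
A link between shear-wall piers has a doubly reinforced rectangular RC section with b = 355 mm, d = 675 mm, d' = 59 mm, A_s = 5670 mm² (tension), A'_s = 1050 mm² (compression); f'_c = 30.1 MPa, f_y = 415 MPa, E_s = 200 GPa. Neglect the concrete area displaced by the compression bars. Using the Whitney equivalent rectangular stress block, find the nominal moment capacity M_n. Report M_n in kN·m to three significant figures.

Assume both tension and compression steel yield.
Net tension couple steel: A_s − A'_s = 4620 mm².
a = (A_s − A'_s) f_y / (0.85 f'_c b) = 1917300/(0.85 × 30.1 × 355) = 211.09 mm.
c = a/β₁ = 211.09/0.835 = 252.80 mm; ε'_s = 0.003(c − d')/c = 0.0023 ≥ f_y/E_s = 0.0021, so compression steel does yield.
M_n = (A_s − A'_s) f_y (d − a/2) + A'_s f_y (d − d') = [1917300 × (675 − 105.545) + 435750 × (675 − 59)] × 10⁻⁶ = 1091.82 + 268.42 = 1360.24 kN·m.

M_n ≈ 1360 kN·m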